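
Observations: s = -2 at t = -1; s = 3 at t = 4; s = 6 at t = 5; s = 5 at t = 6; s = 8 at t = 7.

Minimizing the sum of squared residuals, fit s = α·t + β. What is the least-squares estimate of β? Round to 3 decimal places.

β = -0.979

With design matrix A, AᵀA = [[127, 21]; [21, 5]] and Aᵀs = [130, 20]ᵀ.
Eliminating β: 5·(row 1) − 21·(row 2) gives 194·α = 5·130 − 21·20 = 230, so α = 115/97.
Then β = (20 − 21·(115/97))/5 = -95/97.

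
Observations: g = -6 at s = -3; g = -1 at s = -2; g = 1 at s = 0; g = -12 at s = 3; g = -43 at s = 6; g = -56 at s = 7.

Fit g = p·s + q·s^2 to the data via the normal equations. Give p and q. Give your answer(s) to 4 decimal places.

p = -1.1204, q = -0.9911

The normal system MᵀM·[p, q]ᵀ = Mᵀg is [[107, 551]; [551, 3875]]·[p, q]ᵀ = [-666, -4458]ᵀ.
Eliminating q: 3875·(row 1) − 551·(row 2) gives 111024·p = 3875·(-666) − 551·(-4458) = -124392, so p = -5183/4626.
Then q = ((-4458) − 551·(-5183/4626))/3875 = -4585/4626.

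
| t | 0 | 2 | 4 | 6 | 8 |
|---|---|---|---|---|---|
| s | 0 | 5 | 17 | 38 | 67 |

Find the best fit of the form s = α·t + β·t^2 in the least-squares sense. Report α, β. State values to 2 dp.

Setting ∂/∂α … = 0 gives: 120·α + 800·β = 842;  800·α + 5664·β = 5948.
det = 120·5664 − 800² = 39680.
α = (842·5664 − 800·5948)/39680 = 167/620; β = (120·5948 − 800·842)/39680 = 251/248.

α = 0.27, β = 1.01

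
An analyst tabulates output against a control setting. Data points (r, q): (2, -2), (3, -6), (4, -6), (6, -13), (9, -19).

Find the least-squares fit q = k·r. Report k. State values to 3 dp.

The normal equations are: 146·k = -295.
(Σr·r = 146, Σr·q = -295.)
k = (-295)/146 = -2.02055.

k = -2.021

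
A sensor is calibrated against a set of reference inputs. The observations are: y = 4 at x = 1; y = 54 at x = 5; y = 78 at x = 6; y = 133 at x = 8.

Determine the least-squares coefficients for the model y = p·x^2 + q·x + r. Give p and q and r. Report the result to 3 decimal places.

Compute the Gram sums: Σx^2·x^2 = 6018, Σx^2·x = 854, Σx^2 = 126, Σx·x = 126, Σx = 20, Σ1 = 4.
For Mᵀy: Σx^2·y = 12674, Σx·y = 1806, Σy = 269.
Normal equations: [[6018, 854, 126]; [854, 126, 20]; [126, 20, 4]]·[p, q, r]ᵀ = [12674, 1806, 269]ᵀ.
Solving the 3×3 system (Gaussian elimination) gives p = 5949/3098, q = 3677/3098, r = 1281/1549.

p = 1.920, q = 1.187, r = 0.827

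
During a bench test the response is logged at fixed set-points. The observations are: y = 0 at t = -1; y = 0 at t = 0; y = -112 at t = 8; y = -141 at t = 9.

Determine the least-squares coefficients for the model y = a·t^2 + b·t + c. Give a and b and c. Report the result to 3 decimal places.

a = -1.611, b = -1.172, c = 0.244

XᵀX·[a, b, c]ᵀ = Xᵀy reads: 10658·a + 1240·b + 146·c = -18589;  1240·a + 146·b + 16·c = -2165;  146·a + 16·b + 4·c = -253.
(Σt^2·t^2 = 10658, Σt^2·t = 1240, Σt^2 = 146, Σt·t = 146, Σt = 16, Σ1 = 4, Σt^2·y = -18589, Σt·y = -2165, Σy = -253.)
Solving the 3×3 system (Gaussian elimination) gives a = -29/18, b = -865/738, c = 10/41.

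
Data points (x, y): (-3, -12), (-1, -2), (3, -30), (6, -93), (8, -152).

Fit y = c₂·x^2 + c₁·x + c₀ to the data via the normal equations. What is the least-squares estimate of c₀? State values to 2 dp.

From the data, Σx^2·x^2 = 5555, Σx^2·x = 727, Σx^2 = 119, Σx·x = 119, Σx = 13, Σ1 = 5.
Moment sums: Σx^2·y = -13456, Σx·y = -1826, Σy = -289.
Row-reducing yields c₂ = -31021/15998, c₁ = -49731/15998, c₀ = -28542/7999.

c₀ = -3.57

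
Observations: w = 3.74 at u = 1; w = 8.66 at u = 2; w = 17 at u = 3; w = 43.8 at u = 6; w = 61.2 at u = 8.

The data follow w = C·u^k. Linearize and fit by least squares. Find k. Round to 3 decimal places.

Let Y = ln w. Fitting Y = k·ln u + ln C by least squares:
Σln u = 5.6630, Σ(ln u)² = 9.2219, Σln w = 14.2048, Σln u·ln w = 19.9362.
Equations: 9.2219·k + 5.6630·ln C = 19.9362;  5.6630·k + 5·ln C = 14.2048.
Solving (det = 14.0403): k = 1.37034, ln C = 1.28892.

k = 1.370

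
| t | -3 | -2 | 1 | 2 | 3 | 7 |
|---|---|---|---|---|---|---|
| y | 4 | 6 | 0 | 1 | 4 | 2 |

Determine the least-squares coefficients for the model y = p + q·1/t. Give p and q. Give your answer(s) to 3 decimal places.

p = 3.514, q = -3.575

Sums needed: Σ1 = 6, Σ1/t = 8/7, Σ1/t·1/t = 1537/882.
Right-hand side: Σy = 17, Σ1/t·y = -31/14.
Δ = 6·(1537/882) − (8/7)² = 1345/147.
p = (17·(1537/882) − (8/7)·(-31/14))/(1345/147) = 28361/8070; q = (6·(-31/14) − (8/7)·17)/(1345/147) = -4809/1345.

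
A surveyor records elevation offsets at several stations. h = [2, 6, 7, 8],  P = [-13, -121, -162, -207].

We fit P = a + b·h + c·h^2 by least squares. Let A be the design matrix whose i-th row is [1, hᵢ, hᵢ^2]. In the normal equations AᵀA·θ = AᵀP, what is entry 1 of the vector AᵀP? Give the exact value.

-503

Entry 1 ↔ basis 1, so (AᵀP)_{1} = Σᵢ Pᵢ = (1)·(-13) + (1)·(-121) + (1)·(-162) + (1)·(-207) = -503.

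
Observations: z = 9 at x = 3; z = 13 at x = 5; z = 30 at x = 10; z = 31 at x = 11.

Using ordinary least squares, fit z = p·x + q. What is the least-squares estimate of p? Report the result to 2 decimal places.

p = 2.93

Normal-equation sums: Σx·x = 255, Σx = 29, Σ1 = 4.
Moment sums: Σx·z = 733, Σz = 83.
det = 255·4 − 29² = 179.
p = (733·4 − 29·83)/179 = 525/179; q = (255·83 − 29·733)/179 = -92/179.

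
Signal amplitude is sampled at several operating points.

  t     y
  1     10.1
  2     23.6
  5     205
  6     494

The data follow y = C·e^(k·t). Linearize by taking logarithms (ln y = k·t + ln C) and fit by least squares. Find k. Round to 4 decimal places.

Taking logs, ln y = k·t + ln C, so regress ln y on t.
Σt = 14.0000, Σ(t)² = 66.0000, Σln y = 16.9993, Σt·ln y = 72.4653.
Equations: 66.0000·k + 14.0000·ln C = 72.4653;  14.0000·k + 4·ln C = 16.9993.
Slope k = (n·Σt·ln y − Σt·Σln y)/(n·Σ(t)² − (Σt)²) = (4·72.4653 − 14.0000·16.9993)/68.0000 = 0.76280; ln C = (Σln y − k·Σt)/n = 1.58002.

k = 0.7628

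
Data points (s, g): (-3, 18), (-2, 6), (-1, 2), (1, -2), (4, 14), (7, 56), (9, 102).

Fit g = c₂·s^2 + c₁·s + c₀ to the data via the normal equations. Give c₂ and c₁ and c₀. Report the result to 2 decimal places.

c₂ = 1.50, c₁ = -2.01, c₀ = -2.22

With design matrix A, AᵀA = [[9317, 1101, 161]; [1101, 161, 15]; [161, 15, 7]] and Aᵀg = [11416, 1296, 196]ᵀ.
Inverting the 3×3 Gram matrix, [c₂, c₁, c₀]ᵀ = [398806/265769, -76146/37967, -588816/265769]ᵀ.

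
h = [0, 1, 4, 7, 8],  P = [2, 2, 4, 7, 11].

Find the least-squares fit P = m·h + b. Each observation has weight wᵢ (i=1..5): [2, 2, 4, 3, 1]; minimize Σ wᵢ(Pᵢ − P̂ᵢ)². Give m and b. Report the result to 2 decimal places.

From the data, Σwᵢ·h·h = 277, Σwᵢ·h = 47, Σwᵢ·1 = 12.
Moment sums: Σwᵢ·h·P = 303, Σwᵢ·P = 56.
So AᵀWA·[m, b]ᵀ = AᵀWP: [[277, 47]; [47, 12]]·[m, b]ᵀ = [303, 56]ᵀ.
det = 277·12 − 47² = 1115.
m = (303·12 − 47·56)/1115 = 1004/1115; b = (277·56 − 47·303)/1115 = 1271/1115.

m = 0.90, b = 1.14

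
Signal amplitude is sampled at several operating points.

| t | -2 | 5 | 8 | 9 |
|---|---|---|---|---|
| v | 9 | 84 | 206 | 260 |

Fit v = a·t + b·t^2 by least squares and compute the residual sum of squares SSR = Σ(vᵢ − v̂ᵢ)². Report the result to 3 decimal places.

Setting ∂/∂a … = 0 gives: 174·a + 1358·b = 4390;  1358·a + 11298·b = 36380.
(Σt·t = 174, Σt·t^2 = 1358, Σt^2·t^2 = 11298, Σt·v = 4390, Σt^2·v = 36380.)
Δ = 174·11298 − 1358² = 121688.
a = (4390·11298 − 1358·36380)/121688 = 6935/4346; b = (174·36380 − 1358·4390)/121688 = 92125/30422.
Residuals: 1194/15211, 4799/15211, -8714/15211, 5345/15211; SSR = 8478/15211.

SSR = 0.557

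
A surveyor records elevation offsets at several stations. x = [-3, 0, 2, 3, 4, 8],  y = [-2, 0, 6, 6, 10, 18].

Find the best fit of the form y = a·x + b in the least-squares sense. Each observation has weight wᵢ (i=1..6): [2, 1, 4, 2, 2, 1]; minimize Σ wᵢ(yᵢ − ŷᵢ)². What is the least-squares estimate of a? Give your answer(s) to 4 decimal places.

Setting ∂/∂a … = 0 gives: 148·a + 24·b = 320;  24·a + 12·b = 70.
det = 148·12 − 24² = 1200.
a = (320·12 − 24·70)/1200 = 9/5; b = (148·70 − 24·320)/1200 = 67/30.

a = 1.8000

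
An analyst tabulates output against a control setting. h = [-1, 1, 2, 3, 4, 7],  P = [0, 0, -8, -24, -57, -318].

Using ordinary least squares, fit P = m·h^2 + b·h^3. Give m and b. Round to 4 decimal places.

m = 0.2296, b = -0.9596

Sums needed: Σh^2·h^2 = 2756, Σh^2·h^3 = 18106, Σh^3·h^3 = 122540.
Moment sums: Σh^2·P = -16742, Σh^3·P = -113434.
Normal equations: [[2756, 18106]; [18106, 122540]]·[m, b]ᵀ = [-16742, -113434]ᵀ.
Eliminating b: 122540·(row 1) − 18106·(row 2) gives 9893004·m = 122540·(-16742) − 18106·(-113434) = 2271324, so m = 17207/74947.
Then b = ((-113434) − 18106·(17207/74947))/122540 = -791121/824417.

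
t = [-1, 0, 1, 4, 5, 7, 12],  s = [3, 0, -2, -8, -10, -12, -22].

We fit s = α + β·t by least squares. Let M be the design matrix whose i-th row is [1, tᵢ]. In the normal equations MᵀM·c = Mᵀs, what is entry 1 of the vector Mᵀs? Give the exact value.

-51

Entry 1 ↔ basis 1, so (Mᵀs)_{1} = Σᵢ sᵢ = (1)·(3) + (1)·(0) + (1)·(-2) + (1)·(-8) + (1)·(-10) + (1)·(-12) + (1)·(-22) = -51.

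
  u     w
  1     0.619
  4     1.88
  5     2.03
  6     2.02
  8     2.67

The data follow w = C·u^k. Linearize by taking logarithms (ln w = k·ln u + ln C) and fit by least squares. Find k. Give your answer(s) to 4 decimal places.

k = 0.6964

With ln wᵢ as the transformed response and ln uᵢ as the regressor:
Σln u = 6.8669, Σ(ln u)² = 12.0466, Σln w = 2.5448, Σln u·ln w = 5.3166.
Equations: 12.0466·k + 6.8669·ln C = 5.3166;  6.8669·k + 5·ln C = 2.5448.
Solving (det = 13.0781): k = 0.69642, ln C = -0.44749.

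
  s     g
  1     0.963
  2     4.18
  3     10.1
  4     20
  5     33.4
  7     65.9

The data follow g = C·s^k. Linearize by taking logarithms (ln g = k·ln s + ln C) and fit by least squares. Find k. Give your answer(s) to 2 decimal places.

Linearized form: ln g = k·ln s + ln C. From the 6 transformed points,
Σln s = 6.7334, Σ(ln s)² = 9.9861, Σln g = 14.3976, Σln s·ln g = 21.4815.
Equations: 9.9861·k + 6.7334·ln C = 21.4815;  6.7334·k + 6·ln C = 14.3976.
Solving (det = 14.5777): k = 2.19132, ln C = -0.05957.

k = 2.19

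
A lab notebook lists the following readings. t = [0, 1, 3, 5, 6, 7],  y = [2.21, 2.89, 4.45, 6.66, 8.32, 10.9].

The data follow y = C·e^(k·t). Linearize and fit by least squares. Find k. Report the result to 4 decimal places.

k = 0.2212

Linearized form: ln y = k·t + ln C. From the 6 transformed points,
Σt = 22.0000, Σ(t)² = 120.0000, Σln y = 9.7507, Σt·ln y = 44.4539.
Equations: 120.0000·k + 22.0000·ln C = 44.4539;  22.0000·k + 6·ln C = 9.7507.
Slope k = (n·Σt·ln y − Σt·Σln y)/(n·Σ(t)² − (Σt)²) = (6·44.4539 − 22.0000·9.7507)/236.0000 = 0.22122; ln C = (Σln y − k·Σt)/n = 0.81398.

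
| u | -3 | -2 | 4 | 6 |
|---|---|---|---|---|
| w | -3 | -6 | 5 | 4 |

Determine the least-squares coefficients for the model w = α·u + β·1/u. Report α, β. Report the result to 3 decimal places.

Entries of XᵀX: Σu·u = 65, Σu·1/u = 4, Σ1/u·1/u = 65/144.
And Σu·w = 65, Σ1/u·w = 71/12.
Normal equations: [[65, 4]; [4, 65/144]]·[α, β]ᵀ = [65, 71/12]ᵀ.
Eliminating β: (65/144)·(row 1) − 4·(row 2) gives (1921/144)·α = (65/144)·65 − 4·(71/12) = 817/144, so α = 817/1921.
Then β = ((71/12) − 4·(817/1921))/(65/144) = 17940/1921.

α = 0.425, β = 9.339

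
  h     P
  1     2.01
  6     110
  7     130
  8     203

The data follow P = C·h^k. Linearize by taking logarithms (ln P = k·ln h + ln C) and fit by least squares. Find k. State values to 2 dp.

k = 2.20

With ln Pᵢ as the transformed response and ln hᵢ as the regressor:
Σln h = 5.8171, Σ(ln h)² = 11.3210, Σln P = 15.5794, Σln h·ln P = 28.9424.
Equations: 11.3210·k + 5.8171·ln C = 28.9424;  5.8171·k + 4·ln C = 15.5794.
Slope k = (n·Σln h·ln P − Σln h·Σln P)/(n·Σ(ln h)² − (Σln h)²) = (4·28.9424 − 5.8171·15.5794)/11.4454 = 2.19676; ln C = (Σln P − k·Σln h)/n = 0.70014.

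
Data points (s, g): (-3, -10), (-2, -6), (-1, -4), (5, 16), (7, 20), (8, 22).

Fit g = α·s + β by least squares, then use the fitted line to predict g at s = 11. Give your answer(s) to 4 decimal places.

ĝ = 31.9944

Entries of AᵀA: Σs·s = 152, Σs = 14, Σ1 = 6.
Moment sums: Σs·g = 442, Σg = 38.
So AᵀA·[α, β]ᵀ = Aᵀg: [[152, 14]; [14, 6]]·[α, β]ᵀ = [442, 38]ᵀ.
det = 152·6 − 14² = 716.
α = (442·6 − 14·38)/716 = 530/179; β = (152·38 − 14·442)/716 = -103/179.
At s = 11: ĝ = (530/179)·(11) + (-103/179)·(1) = 5727/179.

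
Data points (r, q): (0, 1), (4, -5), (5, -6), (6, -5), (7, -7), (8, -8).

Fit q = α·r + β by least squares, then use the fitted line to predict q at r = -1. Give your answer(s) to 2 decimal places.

q̂ = 1.45

XᵀX·[α, β]ᵀ = Xᵀq reads: 190·α + 30·β = -193;  30·α + 6·β = -30.
(Σr·r = 190, Σr = 30, Σ1 = 6, Σr·q = -193, Σq = -30.)
Eliminating β: 6·(row 1) − 30·(row 2) gives 240·α = 6·(-193) − 30·(-30) = -258, so α = -43/40.
Then β = ((-30) − 30·(-43/40))/6 = 3/8.
At r = -1: q̂ = (-43/40)·(-1) + (3/8)·(1) = 29/20.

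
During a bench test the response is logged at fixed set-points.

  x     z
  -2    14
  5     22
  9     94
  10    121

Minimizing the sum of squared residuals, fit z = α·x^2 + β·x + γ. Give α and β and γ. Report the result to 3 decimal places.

Entries of MᵀM: Σx^2·x^2 = 17202, Σx^2·x = 1846, Σx^2 = 210, Σx·x = 210, Σx = 22, Σ1 = 4.
And Σx^2·z = 20320, Σx·z = 2138, Σz = 251.
Solving the 3×3 system (Gaussian elimination) gives α = 56125/36136, β = -128195/36136, γ = 6511/9034.

α = 1.553, β = -3.548, γ = 0.721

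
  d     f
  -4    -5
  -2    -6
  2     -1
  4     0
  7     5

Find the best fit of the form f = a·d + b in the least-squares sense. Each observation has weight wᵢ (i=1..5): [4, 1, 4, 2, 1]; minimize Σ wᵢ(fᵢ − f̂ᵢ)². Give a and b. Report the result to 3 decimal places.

a = 0.794, b = -2.414

The normal equations are: 165·a + 5·b = 119;  5·a + 12·b = -25.
(Σwᵢ·d·d = 165, Σwᵢ·d = 5, Σwᵢ·1 = 12, Σwᵢ·d·f = 119, Σwᵢ·f = -25.)
Determinant 165·12 − 5² = 1955.
a = (119·12 − 5·(-25))/1955 = 1553/1955; b = (165·(-25) − 5·119)/1955 = -944/391.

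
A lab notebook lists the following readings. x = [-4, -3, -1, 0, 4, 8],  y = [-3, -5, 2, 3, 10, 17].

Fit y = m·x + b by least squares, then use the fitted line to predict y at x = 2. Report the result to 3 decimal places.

Compute the Gram sums: Σx·x = 106, Σx = 4, Σ1 = 6.
And Σx·y = 201, Σy = 24.
Δ = 106·6 − 4² = 620.
m = (201·6 − 4·24)/620 = 111/62; b = (106·24 − 4·201)/620 = 87/31.
At x = 2: ŷ = (111/62)·(2) + (87/31)·(1) = 198/31.

ŷ = 6.387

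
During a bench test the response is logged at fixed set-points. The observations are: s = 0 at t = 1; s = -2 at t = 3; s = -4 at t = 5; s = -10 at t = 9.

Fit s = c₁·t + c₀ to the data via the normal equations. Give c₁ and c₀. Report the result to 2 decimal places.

Setting ∂/∂c₁ … = 0 gives: 116·c₁ + 18·c₀ = -116;  18·c₁ + 4·c₀ = -16.
Determinant 116·4 − 18² = 140.
c₁ = ((-116)·4 − 18·(-16))/140 = -44/35; c₀ = (116·(-16) − 18·(-116))/140 = 58/35.

c₁ = -1.26, c₀ = 1.66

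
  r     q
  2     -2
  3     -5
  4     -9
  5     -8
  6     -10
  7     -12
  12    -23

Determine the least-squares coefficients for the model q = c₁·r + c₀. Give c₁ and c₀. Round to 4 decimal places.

c₁ = -1.9870, c₀ = 1.2130

Normal-equation sums: Σr·r = 283, Σr = 39, Σ1 = 7.
Moment sums: Σr·q = -515, Σq = -69.
Normal equations: [[283, 39]; [39, 7]]·[c₁, c₀]ᵀ = [-515, -69]ᵀ.
Eliminating c₀: 7·(row 1) − 39·(row 2) gives 460·c₁ = 7·(-515) − 39·(-69) = -914, so c₁ = -457/230.
Then c₀ = ((-69) − 39·(-457/230))/7 = 279/230.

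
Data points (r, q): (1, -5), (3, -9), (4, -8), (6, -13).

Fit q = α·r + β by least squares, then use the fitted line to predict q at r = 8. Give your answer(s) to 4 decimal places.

With design matrix X, XᵀX = [[62, 14]; [14, 4]] and Xᵀq = [-142, -35]ᵀ.
Determinant 62·4 − 14² = 52.
α = ((-142)·4 − 14·(-35))/52 = -3/2; β = (62·(-35) − 14·(-142))/52 = -7/2.
At r = 8: q̂ = (-3/2)·(8) + (-7/2)·(1) = -31/2.

q̂ = -15.5000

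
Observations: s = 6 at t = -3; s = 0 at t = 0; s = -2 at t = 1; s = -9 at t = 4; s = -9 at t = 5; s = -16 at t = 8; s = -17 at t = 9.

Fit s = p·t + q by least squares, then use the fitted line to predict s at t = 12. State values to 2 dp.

ŝ = -23.36

Sums needed: Σt·t = 196, Σt = 24, Σ1 = 7.
Moment sums: Σt·s = -382, Σs = -47.
Δ = 196·7 − 24² = 796.
p = ((-382)·7 − 24·(-47))/796 = -773/398; q = (196·(-47) − 24·(-382))/796 = -11/199.
At t = 12: ŝ = (-773/398)·(12) + (-11/199)·(1) = -4649/199.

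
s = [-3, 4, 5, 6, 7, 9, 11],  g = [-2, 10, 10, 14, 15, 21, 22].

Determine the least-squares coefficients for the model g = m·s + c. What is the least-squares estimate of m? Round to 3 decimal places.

Normal-equation sums: Σs·s = 337, Σs = 39, Σ1 = 7.
And Σs·g = 716, Σg = 90.
So MᵀM·[m, c]ᵀ = Mᵀg: [[337, 39]; [39, 7]]·[m, c]ᵀ = [716, 90]ᵀ.
Determinant 337·7 − 39² = 838.
m = (716·7 − 39·90)/838 = 751/419; c = (337·90 − 39·716)/838 = 1203/419.

m = 1.792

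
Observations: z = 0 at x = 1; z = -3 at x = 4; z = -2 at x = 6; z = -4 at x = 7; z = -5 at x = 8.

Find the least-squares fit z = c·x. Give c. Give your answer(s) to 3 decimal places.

c = -0.554

From the data, Σx·x = 166.
Moment sums: Σx·z = -92.
So AᵀA·[c]ᵀ = Aᵀz: [[166]]·[c]ᵀ = [-92]ᵀ.
Hence c = -92 / 166 ≈ -0.554217.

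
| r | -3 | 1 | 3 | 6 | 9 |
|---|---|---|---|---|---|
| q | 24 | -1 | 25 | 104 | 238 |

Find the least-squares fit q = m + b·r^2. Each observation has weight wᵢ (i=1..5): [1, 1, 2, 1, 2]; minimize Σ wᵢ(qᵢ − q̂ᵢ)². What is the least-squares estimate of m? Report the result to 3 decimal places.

Normal-equation sums: Σwᵢ·1 = 7, Σwᵢ·r^2 = 226, Σwᵢ·r^2·r^2 = 14662.
Moment sums: Σwᵢ·q = 653, Σwᵢ·r^2·q = 42965.
Normal equations: [[7, 226]; [226, 14662]]·[m, b]ᵀ = [653, 42965]ᵀ.
Δ = 7·14662 − 226² = 51558.
m = (653·14662 − 226·42965)/51558 = -22634/8593; b = (7·42965 − 226·653)/51558 = 51059/17186.

m = -2.634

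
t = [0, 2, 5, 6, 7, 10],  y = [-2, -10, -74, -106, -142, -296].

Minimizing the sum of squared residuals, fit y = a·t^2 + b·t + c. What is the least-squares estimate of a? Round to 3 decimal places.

Compute the Gram sums: Σt^2·t^2 = 14338, Σt^2·t = 1692, Σt^2 = 214, Σt·t = 214, Σt = 30, Σ1 = 6.
For Mᵀy: Σt^2·y = -42264, Σt·y = -4980, Σy = -630.
MᵀM·[a, b, c]ᵀ = Mᵀy becomes [[14338, 1692, 214]; [1692, 214, 30]; [214, 30, 6]]·[a, b, c]ᵀ = [-42264, -4980, -630]ᵀ.
Solving the 3×3 system (Gaussian elimination) gives a = -96417/31693, b = 30831/31693, c = -43047/31693.

a = -3.042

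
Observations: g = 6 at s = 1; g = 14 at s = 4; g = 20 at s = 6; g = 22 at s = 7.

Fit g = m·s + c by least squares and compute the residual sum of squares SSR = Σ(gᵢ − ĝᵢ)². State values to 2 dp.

From the data, Σs·s = 102, Σs = 18, Σ1 = 4.
For Mᵀg: Σs·g = 336, Σg = 62.
So MᵀM·[m, c]ᵀ = Mᵀg: [[102, 18]; [18, 4]]·[m, c]ᵀ = [336, 62]ᵀ.
Eliminating c: 4·(row 1) − 18·(row 2) gives 84·m = 4·336 − 18·62 = 228, so m = 19/7.
Then c = (62 − 18·(19/7))/4 = 23/7.
Residuals: 0, -1/7, 3/7, -2/7; SSR = 2/7.

SSR = 0.29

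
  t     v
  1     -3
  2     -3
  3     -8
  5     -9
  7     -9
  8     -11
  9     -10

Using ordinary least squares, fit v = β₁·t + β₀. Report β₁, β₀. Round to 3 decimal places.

Normal-equation sums: Σt·t = 233, Σt = 35, Σ1 = 7.
And Σt·v = -319, Σv = -53.
Normal equations: [[233, 35]; [35, 7]]·[β₁, β₀]ᵀ = [-319, -53]ᵀ.
Δ = 233·7 − 35² = 406.
β₁ = ((-319)·7 − 35·(-53))/406 = -27/29; β₀ = (233·(-53) − 35·(-319))/406 = -592/203.

β₁ = -0.931, β₀ = -2.916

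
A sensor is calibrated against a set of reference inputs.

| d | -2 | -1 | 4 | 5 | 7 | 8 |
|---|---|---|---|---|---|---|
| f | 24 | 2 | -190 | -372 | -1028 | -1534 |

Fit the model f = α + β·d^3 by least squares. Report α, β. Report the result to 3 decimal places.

α = 0.649, β = -2.997

Sums needed: Σ1 = 6, Σd^3 = 1035, Σd^3·d^3 = 399579.
Right-hand side: Σf = -3098, Σd^3·f = -1196866.
MᵀM·[α, β]ᵀ = Mᵀf becomes [[6, 1035]; [1035, 399579]]·[α, β]ᵀ = [-3098, -1196866]ᵀ.
Eliminating β: 399579·(row 1) − 1035·(row 2) gives 1326249·α = 399579·(-3098) − 1035·(-1196866) = 860568, so α = 12472/19221.
Then β = ((-1196866) − 1035·(12472/19221))/399579 = -1324922/442083.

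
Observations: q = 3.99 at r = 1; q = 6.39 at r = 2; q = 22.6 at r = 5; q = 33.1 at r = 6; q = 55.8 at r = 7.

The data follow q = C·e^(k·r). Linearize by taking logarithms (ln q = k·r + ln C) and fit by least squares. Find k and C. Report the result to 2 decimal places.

Linearized form: ln q = k·r + ln C. From the 5 transformed points,
Σr = 21.0000, Σ(r)² = 115.0000, Σln q = 13.8778, Σr·ln q = 69.8326.
Equations: 115.0000·k + 21.0000·ln C = 69.8326;  21.0000·k + 5·ln C = 13.8778.
Solving (det = 134.0000): k = 0.43082, ln C = 0.96612, so C = exp(0.96612) = 2.62772.

k = 0.43, C = 2.63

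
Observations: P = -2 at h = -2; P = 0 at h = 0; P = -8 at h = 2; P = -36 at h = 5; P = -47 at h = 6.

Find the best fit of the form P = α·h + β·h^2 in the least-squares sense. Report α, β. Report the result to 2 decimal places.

α = -1.53, β = -1.08

Sums needed: Σh·h = 69, Σh·h^2 = 341, Σh^2·h^2 = 1953.
And Σh·P = -474, Σh^2·P = -2632.
Determinant 69·1953 − 341² = 18476.
α = ((-474)·1953 − 341·(-2632))/18476 = -455/298; β = (69·(-2632) − 341·(-474))/18476 = -9987/9238.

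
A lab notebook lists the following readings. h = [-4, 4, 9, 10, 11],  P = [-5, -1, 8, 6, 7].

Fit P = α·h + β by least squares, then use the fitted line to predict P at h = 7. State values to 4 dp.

P̂ = 3.8766

With design matrix M, MᵀM = [[334, 30]; [30, 5]] and MᵀP = [225, 15]ᵀ.
det = 334·5 − 30² = 770.
α = (225·5 − 30·15)/770 = 135/154; β = (334·15 − 30·225)/770 = -174/77.
At h = 7: P̂ = (135/154)·(7) + (-174/77)·(1) = 597/154.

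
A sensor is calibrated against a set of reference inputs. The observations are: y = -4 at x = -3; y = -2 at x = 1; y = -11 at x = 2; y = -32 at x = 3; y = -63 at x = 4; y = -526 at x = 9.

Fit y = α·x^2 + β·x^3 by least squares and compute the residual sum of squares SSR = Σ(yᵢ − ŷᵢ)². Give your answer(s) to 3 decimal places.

The normal equations are: 6996·α + 60106·β = -43984;  60106·α + 537060·β = -388332.
(Σx^2·x^2 = 6996, Σx^2·x^3 = 60106, Σx^3·x^3 = 537060, Σx^2·y = -43984, Σx^3·y = -388332.)
Eliminating β: 537060·(row 1) − 60106·(row 2) gives 144540524·α = 537060·(-43984) − 60106·(-388332) = -280963848, so α = -70240962/36135131.
Then β = ((-388332) − 60106·(-70240962/36135131))/537060 = -18267092/36135131.
Residuals: -5583350/36135131, 16237792/36135131, 29614143/36135131, -30944050/36135131, 16436027/36135131, -850916/36135131; SSR = 66423958/36135131.

SSR = 1.838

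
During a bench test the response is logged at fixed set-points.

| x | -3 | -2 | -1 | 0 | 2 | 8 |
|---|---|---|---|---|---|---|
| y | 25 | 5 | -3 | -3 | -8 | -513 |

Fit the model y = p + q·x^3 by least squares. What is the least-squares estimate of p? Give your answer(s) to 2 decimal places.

p = -2.39

Entries of MᵀM: Σ1 = 6, Σx^3 = 484, Σx^3·x^3 = 263002.
For Mᵀy: Σy = -497, Σx^3·y = -263432.
det = 6·263002 − 484² = 1343756.
p = ((-497)·263002 − 484·(-263432))/1343756 = -1605453/671878; q = (6·(-263432) − 484·(-497))/1343756 = -335011/335939.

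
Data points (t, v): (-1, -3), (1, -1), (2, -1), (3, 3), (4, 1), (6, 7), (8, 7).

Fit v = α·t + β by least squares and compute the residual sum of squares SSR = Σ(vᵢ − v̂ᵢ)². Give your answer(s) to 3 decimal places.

Entries of MᵀM: Σt·t = 131, Σt = 23, Σ1 = 7.
Right-hand side: Σt·v = 111, Σv = 13.
Normal equations: [[131, 23]; [23, 7]]·[α, β]ᵀ = [111, 13]ᵀ.
Determinant 131·7 − 23² = 388.
α = (111·7 − 23·13)/388 = 239/194; β = (131·13 − 23·111)/388 = -425/194.
Residuals: 41/97, -4/97, -247/194, 145/97, -337/194, 349/194, -129/194; SSR = 1041/97.

SSR = 10.732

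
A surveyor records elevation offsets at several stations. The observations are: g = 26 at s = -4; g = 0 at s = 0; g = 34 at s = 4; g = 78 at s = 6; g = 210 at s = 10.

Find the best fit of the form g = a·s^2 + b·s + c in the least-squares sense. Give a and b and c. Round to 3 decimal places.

Forming AᵀA = [[11808, 1216, 168]; [1216, 168, 16]; [168, 16, 5]] and Aᵀg = [24768, 2600, 348]ᵀ gives AᵀA·[a, b, c]ᵀ = Aᵀg.
Inverting the 3×3 Gram matrix, [a, b, c]ᵀ = [10133/5071, 5679/5071, -5700/5071]ᵀ.

a = 1.998, b = 1.120, c = -1.124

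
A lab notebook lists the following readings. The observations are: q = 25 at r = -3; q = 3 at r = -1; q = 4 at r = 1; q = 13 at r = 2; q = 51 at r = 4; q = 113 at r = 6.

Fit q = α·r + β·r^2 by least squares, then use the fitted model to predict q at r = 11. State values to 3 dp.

Setting ∂/∂α … = 0 gives: 67·α + 261·β = 834;  261·α + 1651·β = 5168.
(Σr·r = 67, Σr·r^2 = 261, Σr^2·r^2 = 1651, Σr·q = 834, Σr^2·q = 5168.)
Eliminating β: 1651·(row 1) − 261·(row 2) gives 42496·α = 1651·834 − 261·5168 = 28086, so α = 14043/21248.
Then β = (5168 − 261·(14043/21248))/1651 = 64291/21248.
At r = 11: q̂ = (14043/21248)·(11) + (64291/21248)·(121) = 1983421/5312.

q̂ = 373.385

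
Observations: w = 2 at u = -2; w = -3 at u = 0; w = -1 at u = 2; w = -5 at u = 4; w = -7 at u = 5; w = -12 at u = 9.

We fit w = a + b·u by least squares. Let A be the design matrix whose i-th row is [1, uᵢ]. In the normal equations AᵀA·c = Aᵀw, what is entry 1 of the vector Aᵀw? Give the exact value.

Entry 1 ↔ basis 1, so (Aᵀw)_{1} = Σᵢ wᵢ = (1)·(2) + (1)·(-3) + (1)·(-1) + (1)·(-5) + (1)·(-7) + (1)·(-12) = -26.

-26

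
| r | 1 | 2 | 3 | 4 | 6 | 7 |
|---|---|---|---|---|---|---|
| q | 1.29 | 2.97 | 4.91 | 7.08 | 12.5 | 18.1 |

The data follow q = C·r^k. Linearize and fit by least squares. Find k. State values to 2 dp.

k = 1.32

With ln qᵢ as the transformed response and ln rᵢ as the regressor:
Over the data: Σln r = 6.9157, Σ(ln r)² = 10.6062, Σln q = 10.3134, Σln r·ln q = 15.3768.
Normal system: [[10.6062, 6.9157]; [6.9157, 6]]·[k, ln C]ᵀ = [15.3768, 10.3134]ᵀ.
Solving (det = 15.8099): k = 1.32424, ln C = 0.19255.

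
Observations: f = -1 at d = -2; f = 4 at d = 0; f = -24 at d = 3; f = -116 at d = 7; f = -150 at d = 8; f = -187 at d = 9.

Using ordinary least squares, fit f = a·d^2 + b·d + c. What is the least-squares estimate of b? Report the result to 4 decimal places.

b = -2.5196

Sums needed: Σd^2·d^2 = 13155, Σd^2·d = 1603, Σd^2 = 207, Σd·d = 207, Σd = 25, Σ1 = 6.
Right-hand side: Σd^2·f = -30651, Σd·f = -3765, Σf = -474.
Row-reducing yields a = -9051/4378, b = -11031/4378, c = 6180/2189.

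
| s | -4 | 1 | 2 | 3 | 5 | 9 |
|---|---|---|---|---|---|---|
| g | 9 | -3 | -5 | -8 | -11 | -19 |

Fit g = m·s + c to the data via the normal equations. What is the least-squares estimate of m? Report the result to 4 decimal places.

Setting ∂/∂m … = 0 gives: 136·m + 16·c = -299;  16·m + 6·c = -37.
(Σs·s = 136, Σs = 16, Σ1 = 6, Σs·g = -299, Σg = -37.)
Δ = 136·6 − 16² = 560.
m = ((-299)·6 − 16·(-37))/560 = -601/280; c = (136·(-37) − 16·(-299))/560 = -31/70.

m = -2.1464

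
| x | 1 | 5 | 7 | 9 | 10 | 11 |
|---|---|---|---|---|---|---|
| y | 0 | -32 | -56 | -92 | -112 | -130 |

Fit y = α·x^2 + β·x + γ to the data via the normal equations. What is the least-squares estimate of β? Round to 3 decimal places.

β = -2.617

Compute the Gram sums: Σx^2·x^2 = 34229, Σx^2·x = 3529, Σx^2 = 377, Σx·x = 377, Σx = 43, Σ1 = 6.
And Σx^2·y = -37926, Σx·y = -3930, Σy = -422.
Row-reducing yields α = -2591/2954, β = -7731/2954, γ = 5221/1477.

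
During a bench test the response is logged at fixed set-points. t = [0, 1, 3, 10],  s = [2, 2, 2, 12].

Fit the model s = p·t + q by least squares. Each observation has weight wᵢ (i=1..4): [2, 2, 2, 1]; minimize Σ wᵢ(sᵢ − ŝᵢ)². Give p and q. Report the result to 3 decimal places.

Entries of AᵀWA: Σwᵢ·t·t = 120, Σwᵢ·t = 18, Σwᵢ·1 = 7.
Moment sums: Σwᵢ·t·s = 136, Σwᵢ·s = 24.
Normal equations: [[120, 18]; [18, 7]]·[p, q]ᵀ = [136, 24]ᵀ.
det = 120·7 − 18² = 516.
p = (136·7 − 18·24)/516 = 130/129; q = (120·24 − 18·136)/516 = 36/43.

p = 1.008, q = 0.837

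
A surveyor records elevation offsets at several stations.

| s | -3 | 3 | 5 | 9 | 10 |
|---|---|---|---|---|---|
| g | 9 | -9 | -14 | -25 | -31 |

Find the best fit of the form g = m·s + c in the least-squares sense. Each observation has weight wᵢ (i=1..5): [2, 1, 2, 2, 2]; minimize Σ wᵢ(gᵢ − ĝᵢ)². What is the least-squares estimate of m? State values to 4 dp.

m = -2.9720

Normal-equation sums: Σwᵢ·s·s = 439, Σwᵢ·s = 45, Σwᵢ·1 = 9.
For XᵀWg: Σwᵢ·s·g = -1291, Σwᵢ·g = -131.
Normal equations: [[439, 45]; [45, 9]]·[m, c]ᵀ = [-1291, -131]ᵀ.
Eliminating c: 9·(row 1) − 45·(row 2) gives 1926·m = 9·(-1291) − 45·(-131) = -5724, so m = -318/107.
Then c = ((-131) − 45·(-318/107))/9 = 293/963.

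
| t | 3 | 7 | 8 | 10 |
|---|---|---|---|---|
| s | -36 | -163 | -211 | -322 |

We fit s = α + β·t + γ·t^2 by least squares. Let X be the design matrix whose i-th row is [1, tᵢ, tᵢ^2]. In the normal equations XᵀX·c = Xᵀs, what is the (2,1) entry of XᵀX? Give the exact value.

Row 2 ↔ basis t, column 1 ↔ basis 1, so (XᵀX)_{2,1} = Σᵢ t = (3)·(1) + (7)·(1) + (8)·(1) + (10)·(1) = 28.

28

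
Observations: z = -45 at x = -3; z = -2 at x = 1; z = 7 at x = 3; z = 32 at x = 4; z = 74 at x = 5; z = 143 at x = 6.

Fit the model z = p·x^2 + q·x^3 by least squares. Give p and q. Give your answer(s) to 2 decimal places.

Entries of AᵀA: Σx^2·x^2 = 2340, Σx^2·x^3 = 11926, Σx^3·x^3 = 67836.
For Aᵀz: Σx^2·z = 7166, Σx^3·z = 43588.
AᵀA·[p, q]ᵀ = Aᵀz becomes [[2340, 11926]; [11926, 67836]]·[p, q]ᵀ = [7166, 43588]ᵀ.
det = 2340·67836 − 11926² = 16506764.
p = (7166·67836 − 11926·43588)/16506764 = -8429428/4126691; q = (2340·43588 − 11926·7166)/16506764 = 4133551/4126691.

p = -2.04, q = 1.00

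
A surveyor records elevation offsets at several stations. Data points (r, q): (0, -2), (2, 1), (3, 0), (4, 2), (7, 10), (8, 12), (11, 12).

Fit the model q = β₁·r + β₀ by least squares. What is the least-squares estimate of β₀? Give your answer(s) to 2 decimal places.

β₀ = -2.56

From the data, Σr·r = 263, Σr = 35, Σ1 = 7.
Right-hand side: Σr·q = 308, Σq = 35.
Eliminating β₀: 7·(row 1) − 35·(row 2) gives 616·β₁ = 7·308 − 35·35 = 931, so β₁ = 133/88.
Then β₀ = (35 − 35·(133/88))/7 = -225/88.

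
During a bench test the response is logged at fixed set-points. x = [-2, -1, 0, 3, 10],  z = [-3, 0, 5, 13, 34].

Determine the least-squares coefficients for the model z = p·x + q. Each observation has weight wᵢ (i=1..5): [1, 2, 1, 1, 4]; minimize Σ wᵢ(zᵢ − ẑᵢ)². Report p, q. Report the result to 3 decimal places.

From the data, Σwᵢ·x·x = 415, Σwᵢ·x = 39, Σwᵢ·1 = 9.
For AᵀWz: Σwᵢ·x·z = 1405, Σwᵢ·z = 151.
So AᵀWA·[p, q]ᵀ = AᵀWz: [[415, 39]; [39, 9]]·[p, q]ᵀ = [1405, 151]ᵀ.
Eliminating q: 9·(row 1) − 39·(row 2) gives 2214·p = 9·1405 − 39·151 = 6756, so p = 1126/369.
Then q = (151 − 39·(1126/369))/9 = 3935/1107.

p = 3.051, q = 3.555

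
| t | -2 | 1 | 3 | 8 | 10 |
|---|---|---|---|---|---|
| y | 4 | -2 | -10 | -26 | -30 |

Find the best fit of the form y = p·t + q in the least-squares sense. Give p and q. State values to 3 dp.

Forming XᵀX = [[178, 20]; [20, 5]] and Xᵀy = [-548, -64]ᵀ gives XᵀX·[p, q]ᵀ = Xᵀy.
det = 178·5 − 20² = 490.
p = ((-548)·5 − 20·(-64))/490 = -146/49; q = (178·(-64) − 20·(-548))/490 = -216/245.

p = -2.980, q = -0.882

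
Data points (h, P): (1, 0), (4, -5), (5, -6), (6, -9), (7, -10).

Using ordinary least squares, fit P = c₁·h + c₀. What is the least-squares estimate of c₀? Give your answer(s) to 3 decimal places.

c₀ = 1.811

Setting ∂/∂c₁ … = 0 gives: 127·c₁ + 23·c₀ = -174;  23·c₁ + 5·c₀ = -30.
Δ = 127·5 − 23² = 106.
c₁ = ((-174)·5 − 23·(-30))/106 = -90/53; c₀ = (127·(-30) − 23·(-174))/106 = 96/53.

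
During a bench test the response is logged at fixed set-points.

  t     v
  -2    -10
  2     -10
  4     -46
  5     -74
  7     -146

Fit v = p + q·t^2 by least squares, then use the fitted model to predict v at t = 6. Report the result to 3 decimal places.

The normal equations are: 5·p + 98·q = -286;  98·p + 3314·q = -9820.
(Σ1 = 5, Σt^2 = 98, Σt^2·t^2 = 3314, Σv = -286, Σt^2·v = -9820.)
Determinant 5·3314 − 98² = 6966.
p = ((-286)·3314 − 98·(-9820))/6966 = 2426/1161; q = (5·(-9820) − 98·(-286))/6966 = -3512/1161.
At t = 6: v̂ = (2426/1161)·(1) + (-3512/1161)·(36) = -124006/1161.

v̂ = -106.810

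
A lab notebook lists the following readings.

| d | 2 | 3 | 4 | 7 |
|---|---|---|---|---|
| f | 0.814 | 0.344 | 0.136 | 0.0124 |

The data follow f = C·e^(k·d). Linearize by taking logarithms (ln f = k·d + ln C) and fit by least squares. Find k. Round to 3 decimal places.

Taking logs, ln f = k·d + ln C, so regress ln f on d.
Σd = 16.0000, Σ(d)² = 78.0000, Σln f = -7.6581, Σd·ln f = -42.3237.
Equations: 78.0000·k + 16.0000·ln C = -42.3237;  16.0000·k + 4·ln C = -7.6581.
Solving (det = 56.0000): k = -0.83511, ln C = 1.42590.

k = -0.835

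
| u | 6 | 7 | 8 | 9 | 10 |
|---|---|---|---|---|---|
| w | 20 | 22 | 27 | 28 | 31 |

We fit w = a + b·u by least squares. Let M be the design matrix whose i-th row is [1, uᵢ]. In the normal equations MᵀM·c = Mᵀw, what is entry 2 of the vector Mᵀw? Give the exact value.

1052

Entry 2 ↔ basis u, so (Mᵀw)_{2} = Σᵢ (u)·wᵢ = (6)·(20) + (7)·(22) + (8)·(27) + (9)·(28) + (10)·(31) = 1052.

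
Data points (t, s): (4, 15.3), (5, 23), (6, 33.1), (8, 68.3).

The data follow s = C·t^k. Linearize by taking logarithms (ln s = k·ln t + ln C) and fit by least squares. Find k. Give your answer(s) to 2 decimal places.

With ln sᵢ as the transformed response and ln tᵢ as the regressor:
XᵀX = [[12.0466, 6.8669]; [6.8669, 4]], rhs = [23.8817, 13.5868]ᵀ  (here Σln t = 6.8669, Σ(ln t)² = 12.0466, Σln s = 13.5868, Σln t·ln s = 23.8817).
Slope k = (n·Σln t·ln s − Σln t·Σln s)/(n·Σ(ln t)² − (Σln t)²) = (4·23.8817 − 6.8669·13.5868)/1.0316 = 2.15904; ln C = (Σln s − k·Σln t)/n = -0.30979.

k = 2.16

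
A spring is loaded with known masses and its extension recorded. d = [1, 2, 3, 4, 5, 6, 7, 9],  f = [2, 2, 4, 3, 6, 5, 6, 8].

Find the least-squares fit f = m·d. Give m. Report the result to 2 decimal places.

The normal equations are: 221·m = 204.
(Σd·d = 221, Σd·f = 204.)
Hence m = 204 / 221 ≈ 0.923077.

m = 0.92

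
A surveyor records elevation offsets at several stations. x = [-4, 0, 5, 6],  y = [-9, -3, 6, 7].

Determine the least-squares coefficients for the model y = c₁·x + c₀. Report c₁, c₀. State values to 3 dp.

MᵀM·[c₁, c₀]ᵀ = Mᵀy reads: 77·c₁ + 7·c₀ = 108;  7·c₁ + 4·c₀ = 1.
(Σx·x = 77, Σx = 7, Σ1 = 4, Σx·y = 108, Σy = 1.)
Eliminating c₀: 4·(row 1) − 7·(row 2) gives 259·c₁ = 4·108 − 7·1 = 425, so c₁ = 425/259.
Then c₀ = (1 − 7·(425/259))/4 = -97/37.

c₁ = 1.641, c₀ = -2.622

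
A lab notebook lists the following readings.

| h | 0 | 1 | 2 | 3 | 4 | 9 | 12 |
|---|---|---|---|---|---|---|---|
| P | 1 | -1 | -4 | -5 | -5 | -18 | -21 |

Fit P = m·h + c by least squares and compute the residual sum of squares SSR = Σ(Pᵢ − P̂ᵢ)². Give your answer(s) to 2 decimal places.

Sums needed: Σh·h = 255, Σh = 31, Σ1 = 7.
And Σh·P = -458, ΣP = -53.
So MᵀM·[m, c]ᵀ = MᵀP: [[255, 31]; [31, 7]]·[m, c]ᵀ = [-458, -53]ᵀ.
det = 255·7 − 31² = 824.
m = ((-458)·7 − 31·(-53))/824 = -1563/824; c = (255·(-53) − 31·(-458))/824 = 683/824.
Residuals: 141/824, 7/103, -853/824, -57/412, 1449/824, -181/103, 769/824; SSR = 6737/824.

SSR = 8.18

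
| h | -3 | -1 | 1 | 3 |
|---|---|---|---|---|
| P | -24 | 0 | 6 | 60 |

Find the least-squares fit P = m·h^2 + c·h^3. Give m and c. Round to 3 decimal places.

MᵀM·[m, c]ᵀ = MᵀP reads: 164·m + 0·c = 330;  0·m + 1460·c = 2274.
Determinant 164·1460 − 0² = 239440.
m = (330·1460 − 0·2274)/239440 = 165/82; c = (164·2274 − 0·330)/239440 = 1137/730.

m = 2.012, c = 1.558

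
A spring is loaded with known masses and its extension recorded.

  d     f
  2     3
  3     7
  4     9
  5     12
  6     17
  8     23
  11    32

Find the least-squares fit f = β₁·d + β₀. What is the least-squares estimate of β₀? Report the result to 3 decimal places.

The normal system XᵀX·[β₁, β₀]ᵀ = Xᵀf is [[275, 39]; [39, 7]]·[β₁, β₀]ᵀ = [761, 103]ᵀ.
det = 275·7 − 39² = 404.
β₁ = (761·7 − 39·103)/404 = 655/202; β₀ = (275·103 − 39·761)/404 = -677/202.

β₀ = -3.351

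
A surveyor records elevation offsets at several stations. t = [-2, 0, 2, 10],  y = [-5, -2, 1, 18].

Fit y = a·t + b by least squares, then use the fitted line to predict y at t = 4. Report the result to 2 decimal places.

Sums needed: Σt·t = 108, Σt = 10, Σ1 = 4.
For Xᵀy: Σt·y = 192, Σy = 12.
Normal equations: [[108, 10]; [10, 4]]·[a, b]ᵀ = [192, 12]ᵀ.
det = 108·4 − 10² = 332.
a = (192·4 − 10·12)/332 = 162/83; b = (108·12 − 10·192)/332 = -156/83.
At t = 4: ŷ = (162/83)·(4) + (-156/83)·(1) = 492/83.

ŷ = 5.93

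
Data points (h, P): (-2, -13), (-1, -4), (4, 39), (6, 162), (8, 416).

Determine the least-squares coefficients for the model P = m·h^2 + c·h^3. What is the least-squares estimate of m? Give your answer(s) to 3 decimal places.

m = -1.527

The normal equations are: 5665·m + 41535·c = 33024;  41535·m + 312961·c = 250588.
(Σh^2·h^2 = 5665, Σh^2·h^3 = 41535, Σh^3·h^3 = 312961, Σh^2·P = 33024, Σh^3·P = 250588.)
Determinant 5665·312961 − 41535² = 47767840.
m = (33024·312961 − 41535·250588)/47767840 = -18237129/11941960; c = (5665·250588 − 41535·33024)/47767840 = 2396459/2388392.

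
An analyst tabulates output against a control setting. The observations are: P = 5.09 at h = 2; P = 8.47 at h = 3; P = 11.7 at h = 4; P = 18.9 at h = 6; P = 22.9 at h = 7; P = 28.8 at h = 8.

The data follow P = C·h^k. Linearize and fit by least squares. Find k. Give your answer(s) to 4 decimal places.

Linearized form: ln P = k·ln h + ln C. From the 6 transformed points,
XᵀX = [[14.9303, 8.9952]; [8.9952, 6]], rhs = [25.2318, 15.6541]ᵀ  (here Σln h = 8.9952, Σ(ln h)² = 14.9303, Σln P = 15.6541, Σln h·ln P = 25.2318).
Δ = 14.9303·6 − (8.9952)² = 8.6686; k = (25.2318·6 − 8.9952·15.6541)/8.6686 = 1.22046, ln C = (14.9303·15.6541 − 8.9952·25.2318)/8.6686 = 0.77931.

k = 1.2205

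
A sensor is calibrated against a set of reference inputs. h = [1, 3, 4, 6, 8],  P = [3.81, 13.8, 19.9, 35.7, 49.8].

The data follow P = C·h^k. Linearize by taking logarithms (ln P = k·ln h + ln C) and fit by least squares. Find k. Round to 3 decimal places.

Taking logs, ln P = k·ln h + ln C, so regress ln P on ln h.
XᵀX = [[10.6632, 6.3561]; [6.3561, 5]], rhs = [21.5618, 14.4362]ᵀ  (here Σln h = 6.3561, Σ(ln h)² = 10.6632, Σln P = 14.4362, Σln h·ln P = 21.5618).
Δ = 10.6632·5 − (6.3561)² = 12.9161; k = (21.5618·5 − 6.3561·14.4362)/12.9161 = 1.24272, ln C = (10.6632·14.4362 − 6.3561·21.5618)/12.9161 = 1.30746.

k = 1.243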